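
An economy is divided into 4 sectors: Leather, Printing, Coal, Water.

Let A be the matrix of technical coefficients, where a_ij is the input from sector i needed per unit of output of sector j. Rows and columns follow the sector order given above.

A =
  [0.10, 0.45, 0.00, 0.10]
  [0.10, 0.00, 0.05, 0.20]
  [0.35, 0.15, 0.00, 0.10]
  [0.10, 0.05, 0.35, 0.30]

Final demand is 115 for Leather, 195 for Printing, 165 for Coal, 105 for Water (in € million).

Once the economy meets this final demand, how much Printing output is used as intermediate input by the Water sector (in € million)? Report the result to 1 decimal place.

z_24 = 81.7

I − A =
  [   0.90    -0.45     0.00    -0.10]
  [  -0.10     1.00    -0.05    -0.20]
  [  -0.35    -0.15     1.00    -0.10]
  [  -0.10    -0.05    -0.35     0.70]
Compute the cofactors C_ij = (−1)^(i+j)·(3×3 minor ij) of I−A; the adjugate is their transpose:
adj(I−A) = Cᵀ =
  [ 0.639000   0.309500   0.082500   0.191500]
  [ 0.123750   0.576250   0.097500   0.196250]
  [ 0.265500   0.214000   0.570000   0.180500]
  [ 0.232875   0.192375   0.303750   0.840375]
det(I−A) = Σ_j (I−A)_1j·C_1j = (0.90)(0.639000) + (-0.45)(0.123750) + (0.00)(0.265500) + (-0.10)(0.232875) = 0.496125
(I − A)⁻¹ = adj(I−A) / det(I−A) ≈
  [   1.2880     0.6238     0.1663     0.3860]
  [   0.2494     1.1615     0.1965     0.3956]
  [   0.5351     0.4313     1.1489     0.3638]
  [   0.4694     0.3878     0.6122     1.6939]
First solve x = (I − A)⁻¹ d = adj(I−A)·d / det(I−A); in particular x_4 = (0.232875·115 + 0.192375·195 + 0.303750·165 + 0.840375·105) / 0.496125 = 202.651875 / 0.496125 ≈ 408.469.
Intermediate flow from 2 to 4: z_24 = a_24 · x_4 = 0.20 × 202.651875 / 0.496125 = 40.530375 / 0.496125 ≈ 81.7.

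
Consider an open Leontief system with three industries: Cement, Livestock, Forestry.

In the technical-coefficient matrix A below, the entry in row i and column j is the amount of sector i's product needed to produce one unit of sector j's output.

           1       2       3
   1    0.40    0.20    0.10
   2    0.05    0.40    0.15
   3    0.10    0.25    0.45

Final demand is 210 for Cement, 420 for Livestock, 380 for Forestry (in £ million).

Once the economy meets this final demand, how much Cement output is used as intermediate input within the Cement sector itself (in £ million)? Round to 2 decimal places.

z_11 = 381.41

I − A =
  [   0.60    -0.20    -0.10]
  [  -0.05     0.60    -0.15]
  [  -0.10    -0.25     0.55]
Cofactors of I−A, C_ij = (−1)^(i+j)·(minor ij) (rows/columns in the sector order above):
  C_11 = (0.60)(0.55) − (-0.15)(-0.25) = 0.2925
  C_12 = −[(-0.05)(0.55) − (-0.15)(-0.10)] = 0.0425
  C_13 = (-0.05)(-0.25) − (0.60)(-0.10) = 0.0725
  C_21 = −[(-0.20)(0.55) − (-0.10)(-0.25)] = 0.1350
  C_22 = (0.60)(0.55) − (-0.10)(-0.10) = 0.3200
  C_23 = −[(0.60)(-0.25) − (-0.20)(-0.10)] = 0.1700
  C_31 = (-0.20)(-0.15) − (-0.10)(0.60) = 0.0900
  C_32 = −[(0.60)(-0.15) − (-0.10)(-0.05)] = 0.0950
  C_33 = (0.60)(0.60) − (-0.20)(-0.05) = 0.3500
det(I−A) = Σ_j (I−A)_1j·C_1j = (0.60)(0.2925) + (-0.20)(0.0425) + (-0.10)(0.0725) = 0.15975
adj(I−A) = Cᵀ =
  [ 0.2925   0.1350   0.0900]
  [ 0.0425   0.3200   0.0950]
  [ 0.0725   0.1700   0.3500]
(I − A)⁻¹ = adj(I−A) / det(I−A) ≈
  [   1.8310     0.8451     0.5634]
  [   0.2660     2.0031     0.5947]
  [   0.4538     1.0642     2.1909]
First solve x = (I − A)⁻¹ d = adj(I−A)·d / det(I−A); in particular x_1 = (0.2925·210 + 0.1350·420 + 0.0900·380) / 0.15975 = 152.325 / 0.15975 ≈ 953.5211.
Intermediate flow from 1 to 1: z_11 = a_11 · x_1 = 0.40 × 152.325 / 0.15975 = 60.93 / 0.15975 ≈ 381.41.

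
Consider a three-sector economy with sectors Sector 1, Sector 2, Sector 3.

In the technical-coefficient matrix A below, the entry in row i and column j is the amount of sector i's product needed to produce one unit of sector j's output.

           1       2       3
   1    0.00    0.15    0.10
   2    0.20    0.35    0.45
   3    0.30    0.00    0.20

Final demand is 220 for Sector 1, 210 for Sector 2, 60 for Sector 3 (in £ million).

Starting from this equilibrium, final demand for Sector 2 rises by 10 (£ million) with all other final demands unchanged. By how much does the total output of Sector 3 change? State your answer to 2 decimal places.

Δx_3 = 0.99

I − A =
  [   1.00    -0.15    -0.10]
  [  -0.20     0.65    -0.45]
  [  -0.30     0.00     0.80]
Cofactors of I−A, C_ij = (−1)^(i+j)·(minor ij) (rows/columns in the sector order above):
  C_11 = (0.65)(0.80) − (-0.45)(0.00) = 0.5200
  C_12 = −[(-0.20)(0.80) − (-0.45)(-0.30)] = 0.2950
  C_13 = (-0.20)(0.00) − (0.65)(-0.30) = 0.1950
  C_21 = −[(-0.15)(0.80) − (-0.10)(0.00)] = 0.1200
  C_22 = (1.00)(0.80) − (-0.10)(-0.30) = 0.7700
  C_23 = −[(1.00)(0.00) − (-0.15)(-0.30)] = 0.0450
  C_31 = (-0.15)(-0.45) − (-0.10)(0.65) = 0.1325
  C_32 = −[(1.00)(-0.45) − (-0.10)(-0.20)] = 0.4700
  C_33 = (1.00)(0.65) − (-0.15)(-0.20) = 0.6200
det(I−A) = Σ_j (I−A)_1j·C_1j = (1.00)(0.5200) + (-0.15)(0.2950) + (-0.10)(0.1950) = 0.45625
adj(I−A) = Cᵀ =
  [ 0.5200   0.1200   0.1325]
  [ 0.2950   0.7700   0.4700]
  [ 0.1950   0.0450   0.6200]
(I − A)⁻¹ = adj(I−A) / det(I−A) ≈
  [   1.1397     0.2630     0.2904]
  [   0.6466     1.6877     1.0301]
  [   0.4274     0.0986     1.3589]
Δx = (I − A)⁻¹ Δd with Δd having +10 in the Sector 2 component and 0 elsewhere.
So Δx_3 = L_32 · (+10), where L_32 = adj(I−A)_32 / det(I−A) = 0.0450 / 0.45625.
Δx_3 = 0.0450 × (+10) / 0.45625 = 0.45 / 0.45625 ≈ 0.99.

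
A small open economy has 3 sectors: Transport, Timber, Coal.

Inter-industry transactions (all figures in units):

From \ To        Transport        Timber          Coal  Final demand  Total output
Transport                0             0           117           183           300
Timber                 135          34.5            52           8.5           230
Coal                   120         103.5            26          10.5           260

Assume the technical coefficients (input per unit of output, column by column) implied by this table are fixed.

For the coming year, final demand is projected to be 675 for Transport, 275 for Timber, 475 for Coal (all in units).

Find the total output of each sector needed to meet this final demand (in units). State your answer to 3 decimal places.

Technical coefficients a_ij = z_ij / X_j:
  a_11 = 0/300 = 0.00, a_21 = 135/300 = 0.45, a_31 = 120/300 = 0.40
  a_12 = 0/230 = 0.00, a_22 = 34.5/230 = 0.15, a_32 = 103.5/230 = 0.45
  a_13 = 117/260 = 0.45, a_23 = 52/260 = 0.20, a_33 = 26/260 = 0.10
I − A =
  [   1.00     0.00    -0.45]
  [  -0.45     0.85    -0.20]
  [  -0.40    -0.45     0.90]
Cofactors of I−A, C_ij = (−1)^(i+j)·(minor ij) (rows/columns in the sector order above):
  C_11 = (0.85)(0.90) − (-0.20)(-0.45) = 0.6750
  C_12 = −[(-0.45)(0.90) − (-0.20)(-0.40)] = 0.4850
  C_13 = (-0.45)(-0.45) − (0.85)(-0.40) = 0.5425
  C_21 = −[(0.00)(0.90) − (-0.45)(-0.45)] = 0.2025
  C_22 = (1.00)(0.90) − (-0.45)(-0.40) = 0.7200
  C_23 = −[(1.00)(-0.45) − (0.00)(-0.40)] = 0.4500
  C_31 = (0.00)(-0.20) − (-0.45)(0.85) = 0.3825
  C_32 = −[(1.00)(-0.20) − (-0.45)(-0.45)] = 0.4025
  C_33 = (1.00)(0.85) − (0.00)(-0.45) = 0.8500
det(I−A) = Σ_j (I−A)_1j·C_1j = (1.00)(0.6750) + (0.00)(0.4850) + (-0.45)(0.5425) = 0.430875
adj(I−A) = Cᵀ =
  [ 0.6750   0.2025   0.3825]
  [ 0.4850   0.7200   0.4025]
  [ 0.5425   0.4500   0.8500]
(I − A)⁻¹ = adj(I−A) / det(I−A) ≈
  [   1.5666     0.4700     0.8877]
  [   1.1256     1.6710     0.9341]
  [   1.2591     1.0444     1.9727]
x = (I − A)⁻¹ d = adj(I−A)·d / det(I−A), with det(I−A) = 0.430875:
  x_1 = (0.6750·675 + 0.2025·275 + 0.3825·475) / 0.430875 = 693.00 / 0.430875 ≈ 1608.355
  x_2 = (0.4850·675 + 0.7200·275 + 0.4025·475) / 0.430875 = 716.5625 / 0.430875 ≈ 1663.040
  x_3 = (0.5425·675 + 0.4500·275 + 0.8500·475) / 0.430875 = 893.6875 / 0.430875 ≈ 2074.122

x_1 = 1608.355, x_2 = 1663.040, x_3 = 2074.122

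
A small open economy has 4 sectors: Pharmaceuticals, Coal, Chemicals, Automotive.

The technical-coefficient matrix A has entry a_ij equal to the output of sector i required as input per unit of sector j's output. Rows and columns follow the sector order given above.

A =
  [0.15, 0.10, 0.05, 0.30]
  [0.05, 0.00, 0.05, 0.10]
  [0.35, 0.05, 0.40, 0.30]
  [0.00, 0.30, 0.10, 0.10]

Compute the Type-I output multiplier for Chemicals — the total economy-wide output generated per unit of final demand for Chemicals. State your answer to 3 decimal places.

m_3 = 2.552

I − A =
  [   0.85    -0.10    -0.05    -0.30]
  [  -0.05     1.00    -0.05    -0.10]
  [  -0.35    -0.05     0.60    -0.30]
  [   0.00    -0.30    -0.10     0.90]
Compute the cofactors C_ij = (−1)^(i+j)·(3×3 minor ij) of I−A; the adjugate is their transpose:
adj(I−A) = Cᵀ =
  [ 0.48475   0.11325   0.08350   0.20200]
  [ 0.04475   0.40725   0.05050   0.07700]
  [ 0.31125   0.17775   0.73050   0.36700]
  [ 0.04950   0.15550   0.09800   0.48550]
det(I−A) = Σ_j (I−A)_1j·C_1j = (0.85)(0.48475) + (-0.10)(0.04475) + (-0.05)(0.31125) + (-0.30)(0.04950) = 0.37715
(I − A)⁻¹ = adj(I−A) / det(I−A) ≈
  [   1.2853     0.3003     0.2214     0.5356]
  [   0.1187     1.0798     0.1339     0.2042]
  [   0.8253     0.4713     1.9369     0.9731]
  [   0.1312     0.4123     0.2598     1.2873]
The output multiplier for sector j is the column-j sum of the Leontief inverse (I − A)⁻¹ = adj(I−A) / det(I−A).
Column 3 of adj(I−A): (0.08350, 0.05050, 0.73050, 0.09800); det(I−A) = 0.37715.
m_3 = (0.08350 + 0.05050 + 0.73050 + 0.09800) / 0.37715 = 0.9625 / 0.37715 ≈ 2.552.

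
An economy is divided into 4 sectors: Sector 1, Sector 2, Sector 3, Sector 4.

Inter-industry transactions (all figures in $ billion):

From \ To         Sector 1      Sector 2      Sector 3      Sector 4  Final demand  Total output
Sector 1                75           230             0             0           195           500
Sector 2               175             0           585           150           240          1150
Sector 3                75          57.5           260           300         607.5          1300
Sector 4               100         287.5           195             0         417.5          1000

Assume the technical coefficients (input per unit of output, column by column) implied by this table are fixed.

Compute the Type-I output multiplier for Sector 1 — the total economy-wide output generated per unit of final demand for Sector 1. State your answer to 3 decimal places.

m_1 = 3.204

Technical coefficients a_ij = z_ij / X_j:
  a_11 = 75/500 = 0.15, a_21 = 175/500 = 0.35, a_31 = 75/500 = 0.15, a_41 = 100/500 = 0.20
  a_12 = 230/1150 = 0.20, a_22 = 0/1150 = 0.00, a_32 = 57.5/1150 = 0.05, a_42 = 287.5/1150 = 0.25
  a_13 = 0/1300 = 0.00, a_23 = 585/1300 = 0.45, a_33 = 260/1300 = 0.20, a_43 = 195/1300 = 0.15
  a_14 = 0/1000 = 0.00, a_24 = 150/1000 = 0.15, a_34 = 300/1000 = 0.30, a_44 = 0/1000 = 0.00
I − A =
  [   0.85    -0.20     0.00     0.00]
  [  -0.35     1.00    -0.45    -0.15]
  [  -0.15    -0.05     0.80    -0.30]
  [  -0.20    -0.25    -0.15     1.00]
Compute the cofactors C_ij = (−1)^(i+j)·(3×3 minor ij) of I−A; the adjugate is their transpose:
adj(I−A) = Cᵀ =
  [ 0.667625   0.151000   0.094500   0.051000]
  [ 0.386125   0.641750   0.401625   0.216750]
  [ 0.249625   0.148250   0.742125   0.244875]
  [ 0.267500   0.212875   0.230625   0.591375]
det(I−A) = Σ_j (I−A)_1j·C_1j = (0.85)(0.667625) + (-0.20)(0.386125) + (0.00)(0.249625) + (0.00)(0.267500) = 0.49025625
(I − A)⁻¹ = adj(I−A) / det(I−A) ≈
  [   1.3618     0.3080     0.1928     0.1040]
  [   0.7876     1.3090     0.8192     0.4421]
  [   0.5092     0.3024     1.5137     0.4995]
  [   0.5456     0.4342     0.4704     1.2063]
The output multiplier for sector j is the column-j sum of the Leontief inverse (I − A)⁻¹ = adj(I−A) / det(I−A).
Column 1 of adj(I−A): (0.667625, 0.386125, 0.249625, 0.267500); det(I−A) = 0.49025625.
m_1 = (0.667625 + 0.386125 + 0.249625 + 0.267500) / 0.49025625 = 1.570875 / 0.49025625 ≈ 3.204.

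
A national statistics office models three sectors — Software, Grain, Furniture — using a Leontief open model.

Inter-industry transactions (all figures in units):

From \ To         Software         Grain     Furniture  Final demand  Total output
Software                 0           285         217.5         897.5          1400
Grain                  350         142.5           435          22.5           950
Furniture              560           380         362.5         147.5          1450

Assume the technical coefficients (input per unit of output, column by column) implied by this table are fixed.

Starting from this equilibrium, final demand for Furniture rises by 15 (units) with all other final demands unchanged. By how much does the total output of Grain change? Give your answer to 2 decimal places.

Δx_G = 14.09

Technical coefficients a_ij = z_ij / X_j:
  a_SS = 0/1400 = 0.00, a_GS = 350/1400 = 0.25, a_FS = 560/1400 = 0.40
  a_SG = 285/950 = 0.30, a_GG = 142.5/950 = 0.15, a_FG = 380/950 = 0.40
  a_SF = 217.5/1450 = 0.15, a_GF = 435/1450 = 0.30, a_FF = 362.5/1450 = 0.25
I − A =
  [   1.00    -0.30    -0.15]
  [  -0.25     0.85    -0.30]
  [  -0.40    -0.40     0.75]
Cofactors of I−A, C_ij = (−1)^(i+j)·(minor ij) (rows/columns in the sector order above):
  C_11 = (0.85)(0.75) − (-0.30)(-0.40) = 0.5175
  C_12 = −[(-0.25)(0.75) − (-0.30)(-0.40)] = 0.3075
  C_13 = (-0.25)(-0.40) − (0.85)(-0.40) = 0.4400
  C_21 = −[(-0.30)(0.75) − (-0.15)(-0.40)] = 0.2850
  C_22 = (1.00)(0.75) − (-0.15)(-0.40) = 0.6900
  C_23 = −[(1.00)(-0.40) − (-0.30)(-0.40)] = 0.5200
  C_31 = (-0.30)(-0.30) − (-0.15)(0.85) = 0.2175
  C_32 = −[(1.00)(-0.30) − (-0.15)(-0.25)] = 0.3375
  C_33 = (1.00)(0.85) − (-0.30)(-0.25) = 0.7750
det(I−A) = Σ_j (I−A)_1j·C_1j = (1.00)(0.5175) + (-0.30)(0.3075) + (-0.15)(0.4400) = 0.35925
adj(I−A) = Cᵀ =
  [ 0.5175   0.2850   0.2175]
  [ 0.3075   0.6900   0.3375]
  [ 0.4400   0.5200   0.7750]
(I − A)⁻¹ = adj(I−A) / det(I−A) ≈
  [   1.4405     0.7933     0.6054]
  [   0.8559     1.9207     0.9395]
  [   1.2248     1.4475     2.1573]
Δx = (I − A)⁻¹ Δd with Δd having +15 in the Furniture component and 0 elsewhere.
So Δx_G = L_GF · (+15), where L_GF = adj(I−A)_GF / det(I−A) = 0.3375 / 0.35925.
Δx_G = 0.3375 × (+15) / 0.35925 = 5.0625 / 0.35925 ≈ 14.09.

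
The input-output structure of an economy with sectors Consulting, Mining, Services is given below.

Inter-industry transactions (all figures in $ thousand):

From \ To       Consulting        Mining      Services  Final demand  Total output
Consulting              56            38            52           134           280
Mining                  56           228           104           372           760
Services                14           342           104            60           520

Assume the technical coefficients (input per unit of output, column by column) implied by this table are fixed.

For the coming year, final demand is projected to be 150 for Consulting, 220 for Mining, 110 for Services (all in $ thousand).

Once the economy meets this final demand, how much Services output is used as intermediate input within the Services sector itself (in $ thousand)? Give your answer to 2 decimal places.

z_SS = 89.58

Technical coefficients a_ij = z_ij / X_j:
  a_CC = 56/280 = 0.20, a_MC = 56/280 = 0.20, a_SC = 14/280 = 0.05
  a_CM = 38/760 = 0.05, a_MM = 228/760 = 0.30, a_SM = 342/760 = 0.45
  a_CS = 52/520 = 0.10, a_MS = 104/520 = 0.20, a_SS = 104/520 = 0.20
I − A =
  [   0.80    -0.05    -0.10]
  [  -0.20     0.70    -0.20]
  [  -0.05    -0.45     0.80]
Cofactors of I−A, C_ij = (−1)^(i+j)·(minor ij) (rows/columns in the sector order above):
  C_11 = (0.70)(0.80) − (-0.20)(-0.45) = 0.4700
  C_12 = −[(-0.20)(0.80) − (-0.20)(-0.05)] = 0.1700
  C_13 = (-0.20)(-0.45) − (0.70)(-0.05) = 0.1250
  C_21 = −[(-0.05)(0.80) − (-0.10)(-0.45)] = 0.0850
  C_22 = (0.80)(0.80) − (-0.10)(-0.05) = 0.6350
  C_23 = −[(0.80)(-0.45) − (-0.05)(-0.05)] = 0.3625
  C_31 = (-0.05)(-0.20) − (-0.10)(0.70) = 0.0800
  C_32 = −[(0.80)(-0.20) − (-0.10)(-0.20)] = 0.1800
  C_33 = (0.80)(0.70) − (-0.05)(-0.20) = 0.5500
det(I−A) = Σ_j (I−A)_1j·C_1j = (0.80)(0.4700) + (-0.05)(0.1700) + (-0.10)(0.1250) = 0.3550
adj(I−A) = Cᵀ =
  [ 0.4700   0.0850   0.0800]
  [ 0.1700   0.6350   0.1800]
  [ 0.1250   0.3625   0.5500]
(I − A)⁻¹ = adj(I−A) / det(I−A) ≈
  [   1.3239     0.2394     0.2254]
  [   0.4789     1.7887     0.5070]
  [   0.3521     1.0211     1.5493]
First solve x = (I − A)⁻¹ d = adj(I−A)·d / det(I−A); in particular x_S = (0.1250·150 + 0.3625·220 + 0.5500·110) / 0.3550 = 159.00 / 0.3550 ≈ 447.8873.
Intermediate flow from S to S: z_SS = a_SS · x_S = 0.20 × 159.00 / 0.3550 = 31.80 / 0.3550 ≈ 89.58.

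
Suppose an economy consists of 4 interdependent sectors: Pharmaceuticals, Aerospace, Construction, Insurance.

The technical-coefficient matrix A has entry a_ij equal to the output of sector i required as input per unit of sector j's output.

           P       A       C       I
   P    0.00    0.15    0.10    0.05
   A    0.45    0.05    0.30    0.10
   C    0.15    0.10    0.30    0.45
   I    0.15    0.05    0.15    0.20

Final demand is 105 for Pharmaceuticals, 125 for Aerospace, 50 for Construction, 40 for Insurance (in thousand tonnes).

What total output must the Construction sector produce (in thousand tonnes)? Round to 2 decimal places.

x_C = 254.01

I − A =
  [   1.00    -0.15    -0.10    -0.05]
  [  -0.45     0.95    -0.30    -0.10]
  [  -0.15    -0.10     0.70    -0.45]
  [  -0.15    -0.05    -0.15     0.80]
Compute the cofactors C_ij = (−1)^(i+j)·(3×3 minor ij) of I−A; the adjugate is their transpose:
adj(I−A) = Cᵀ =
  [ 0.432125   0.086625   0.121625   0.106250]
  [ 0.290625   0.467375   0.293625   0.241750]
  [ 0.225000   0.130250   0.690500   0.418750]
  [ 0.141375   0.069875   0.170625   0.562250]
det(I−A) = Σ_j (I−A)_1j·C_1j = (1.00)(0.432125) + (-0.15)(0.290625) + (-0.10)(0.225000) + (-0.05)(0.141375) = 0.3589625
(I − A)⁻¹ = adj(I−A) / det(I−A) ≈
  [   1.2038     0.2413     0.3388     0.2960]
  [   0.8096     1.3020     0.8180     0.6735]
  [   0.6268     0.3629     1.9236     1.1666]
  [   0.3938     0.1947     0.4753     1.5663]
x = (I − A)⁻¹ d = adj(I−A)·d / det(I−A), with det(I−A) = 0.3589625:
  x_P = (0.432125·105 + 0.086625·125 + 0.121625·50 + 0.106250·40) / 0.3589625 = 66.5325 / 0.3589625 ≈ 185.35
  x_A = (0.290625·105 + 0.467375·125 + 0.293625·50 + 0.241750·40) / 0.3589625 = 113.28875 / 0.3589625 ≈ 315.60
  x_C = (0.225000·105 + 0.130250·125 + 0.690500·50 + 0.418750·40) / 0.3589625 = 91.18125 / 0.3589625 ≈ 254.01
  x_I = (0.141375·105 + 0.069875·125 + 0.170625·50 + 0.562250·40) / 0.3589625 = 54.60 / 0.3589625 ≈ 152.11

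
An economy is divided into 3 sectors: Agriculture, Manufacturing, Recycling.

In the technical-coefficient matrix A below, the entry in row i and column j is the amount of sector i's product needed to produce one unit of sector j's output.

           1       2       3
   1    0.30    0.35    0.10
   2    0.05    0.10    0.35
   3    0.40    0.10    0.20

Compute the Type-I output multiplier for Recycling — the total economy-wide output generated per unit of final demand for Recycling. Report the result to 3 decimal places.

I − A =
  [   0.70    -0.35    -0.10]
  [  -0.05     0.90    -0.35]
  [  -0.40    -0.10     0.80]
Cofactors of I−A, C_ij = (−1)^(i+j)·(minor ij) (rows/columns in the sector order above):
  C_11 = (0.90)(0.80) − (-0.35)(-0.10) = 0.6850
  C_12 = −[(-0.05)(0.80) − (-0.35)(-0.40)] = 0.1800
  C_13 = (-0.05)(-0.10) − (0.90)(-0.40) = 0.3650
  C_21 = −[(-0.35)(0.80) − (-0.10)(-0.10)] = 0.2900
  C_22 = (0.70)(0.80) − (-0.10)(-0.40) = 0.5200
  C_23 = −[(0.70)(-0.10) − (-0.35)(-0.40)] = 0.2100
  C_31 = (-0.35)(-0.35) − (-0.10)(0.90) = 0.2125
  C_32 = −[(0.70)(-0.35) − (-0.10)(-0.05)] = 0.2500
  C_33 = (0.70)(0.90) − (-0.35)(-0.05) = 0.6125
det(I−A) = Σ_j (I−A)_1j·C_1j = (0.70)(0.6850) + (-0.35)(0.1800) + (-0.10)(0.3650) = 0.3800
adj(I−A) = Cᵀ =
  [ 0.6850   0.2900   0.2125]
  [ 0.1800   0.5200   0.2500]
  [ 0.3650   0.2100   0.6125]
(I − A)⁻¹ = adj(I−A) / det(I−A) ≈
  [   1.8026     0.7632     0.5592]
  [   0.4737     1.3684     0.6579]
  [   0.9605     0.5526     1.6118]
The output multiplier for sector j is the column-j sum of the Leontief inverse (I − A)⁻¹ = adj(I−A) / det(I−A).
Column 3 of adj(I−A): (0.2125, 0.2500, 0.6125); det(I−A) = 0.3800.
m_3 = (0.2125 + 0.2500 + 0.6125) / 0.3800 = 1.075 / 0.3800 ≈ 2.829.

m_3 = 2.829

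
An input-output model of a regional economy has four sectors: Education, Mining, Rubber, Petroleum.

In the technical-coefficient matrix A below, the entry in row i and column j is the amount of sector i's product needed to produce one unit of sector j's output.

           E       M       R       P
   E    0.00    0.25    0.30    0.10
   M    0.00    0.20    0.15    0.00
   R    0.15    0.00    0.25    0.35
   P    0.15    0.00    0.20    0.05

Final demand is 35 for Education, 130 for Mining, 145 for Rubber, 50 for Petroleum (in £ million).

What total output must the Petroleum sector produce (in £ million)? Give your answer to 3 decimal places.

x_P = 146.661

I − A =
  [   1.00    -0.25    -0.30    -0.10]
  [   0.00     0.80    -0.15     0.00]
  [  -0.15     0.00     0.75    -0.35]
  [  -0.15     0.00    -0.20     0.95]
Compute the cofactors C_ij = (−1)^(i+j)·(3×3 minor ij) of I−A; the adjugate is their transpose:
adj(I−A) = Cᵀ =
  [ 0.514000   0.160625   0.279625   0.157125]
  [ 0.029250   0.569750   0.140250   0.054750]
  [ 0.156000   0.048750   0.748000   0.292000]
  [ 0.114000   0.035625   0.201625   0.558375]
det(I−A) = Σ_j (I−A)_1j·C_1j = (1.00)(0.514000) + (-0.25)(0.029250) + (-0.30)(0.156000) + (-0.10)(0.114000) = 0.4484875
(I − A)⁻¹ = adj(I−A) / det(I−A) ≈
  [   1.1461     0.3581     0.6235     0.3503]
  [   0.0652     1.2704     0.3127     0.1221]
  [   0.3478     0.1087     1.6678     0.6511]
  [   0.2542     0.0794     0.4496     1.2450]
x = (I − A)⁻¹ d = adj(I−A)·d / det(I−A), with det(I−A) = 0.4484875:
  x_E = (0.514000·35 + 0.160625·130 + 0.279625·145 + 0.157125·50) / 0.4484875 = 87.273125 / 0.4484875 ≈ 194.594
  x_M = (0.029250·35 + 0.569750·130 + 0.140250·145 + 0.054750·50) / 0.4484875 = 98.165 / 0.4484875 ≈ 218.880
  x_R = (0.156000·35 + 0.048750·130 + 0.748000·145 + 0.292000·50) / 0.4484875 = 134.8575 / 0.4484875 ≈ 300.694
  x_P = (0.114000·35 + 0.035625·130 + 0.201625·145 + 0.558375·50) / 0.4484875 = 65.775625 / 0.4484875 ≈ 146.661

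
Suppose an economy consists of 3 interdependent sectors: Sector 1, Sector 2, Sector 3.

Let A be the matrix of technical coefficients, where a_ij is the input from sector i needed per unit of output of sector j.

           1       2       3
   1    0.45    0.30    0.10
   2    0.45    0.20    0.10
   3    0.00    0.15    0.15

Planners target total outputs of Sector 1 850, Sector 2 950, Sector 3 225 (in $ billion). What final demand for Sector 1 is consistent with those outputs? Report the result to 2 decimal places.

I − A =
  [   0.55    -0.30    -0.10]
  [  -0.45     0.80    -0.10]
  [   0.00    -0.15     0.85]
d = (I − A) x:
  d_1 = (+0.55)·850 + (-0.30)·950 + (-0.10)·225 = 160.00
  d_2 = (-0.45)·850 + (+0.80)·950 + (-0.10)·225 = 355.00
  d_3 = (+0.00)·850 + (-0.15)·950 + (+0.85)·225 = 48.75

d_1 = 160.00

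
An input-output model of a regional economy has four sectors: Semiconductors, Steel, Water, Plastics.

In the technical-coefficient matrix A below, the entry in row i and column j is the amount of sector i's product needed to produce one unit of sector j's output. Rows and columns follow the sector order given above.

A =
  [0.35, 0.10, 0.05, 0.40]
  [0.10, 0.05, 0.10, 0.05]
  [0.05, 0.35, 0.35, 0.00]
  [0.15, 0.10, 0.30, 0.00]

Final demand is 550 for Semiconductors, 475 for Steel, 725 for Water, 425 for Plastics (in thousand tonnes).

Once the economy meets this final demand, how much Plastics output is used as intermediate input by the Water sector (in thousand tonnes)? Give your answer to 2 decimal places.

z_43 = 536.00

I − A =
  [   0.65    -0.10    -0.05    -0.40]
  [  -0.10     0.95    -0.10    -0.05]
  [  -0.05    -0.35     0.65     0.00]
  [  -0.15    -0.10    -0.30     1.00]
Compute the cofactors C_ij = (−1)^(i+j)·(3×3 minor ij) of I−A; the adjugate is their transpose:
adj(I−A) = Cᵀ =
  [ 0.574000   0.150500   0.176750   0.237125]
  [ 0.075625   0.375000   0.086125   0.049000]
  [ 0.084875   0.213500   0.542500   0.044625]
  [ 0.119125   0.124125   0.197875   0.367500]
det(I−A) = Σ_j (I−A)_1j·C_1j = (0.65)(0.574000) + (-0.10)(0.075625) + (-0.05)(0.084875) + (-0.40)(0.119125) = 0.31364375
(I − A)⁻¹ = adj(I−A) / det(I−A) ≈
  [   1.8301     0.4798     0.5635     0.7560]
  [   0.2411     1.1956     0.2746     0.1562]
  [   0.2706     0.6807     1.7297     0.1423]
  [   0.3798     0.3958     0.6309     1.1717]
First solve x = (I − A)⁻¹ d = adj(I−A)·d / det(I−A); in particular x_3 = (0.084875·550 + 0.213500·475 + 0.542500·725 + 0.044625·425) / 0.31364375 = 560.371875 / 0.31364375 ≈ 1786.6509.
Intermediate flow from 4 to 3: z_43 = a_43 · x_3 = 0.30 × 560.371875 / 0.31364375 = 168.1115625 / 0.31364375 ≈ 536.00.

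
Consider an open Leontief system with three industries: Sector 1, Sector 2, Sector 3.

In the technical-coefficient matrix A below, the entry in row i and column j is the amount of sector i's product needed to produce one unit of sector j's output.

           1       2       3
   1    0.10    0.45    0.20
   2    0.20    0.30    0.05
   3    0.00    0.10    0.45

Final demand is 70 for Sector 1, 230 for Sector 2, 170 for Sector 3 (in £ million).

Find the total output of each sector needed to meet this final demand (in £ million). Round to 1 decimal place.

I − A =
  [   0.90    -0.45    -0.20]
  [  -0.20     0.70    -0.05]
  [   0.00    -0.10     0.55]
Cofactors of I−A, C_ij = (−1)^(i+j)·(minor ij) (rows/columns in the sector order above):
  C_11 = (0.70)(0.55) − (-0.05)(-0.10) = 0.3800
  C_12 = −[(-0.20)(0.55) − (-0.05)(0.00)] = 0.1100
  C_13 = (-0.20)(-0.10) − (0.70)(0.00) = 0.0200
  C_21 = −[(-0.45)(0.55) − (-0.20)(-0.10)] = 0.2675
  C_22 = (0.90)(0.55) − (-0.20)(0.00) = 0.4950
  C_23 = −[(0.90)(-0.10) − (-0.45)(0.00)] = 0.0900
  C_31 = (-0.45)(-0.05) − (-0.20)(0.70) = 0.1625
  C_32 = −[(0.90)(-0.05) − (-0.20)(-0.20)] = 0.0850
  C_33 = (0.90)(0.70) − (-0.45)(-0.20) = 0.5400
det(I−A) = Σ_j (I−A)_1j·C_1j = (0.90)(0.3800) + (-0.45)(0.1100) + (-0.20)(0.0200) = 0.2885
adj(I−A) = Cᵀ =
  [ 0.3800   0.2675   0.1625]
  [ 0.1100   0.4950   0.0850]
  [ 0.0200   0.0900   0.5400]
(I − A)⁻¹ = adj(I−A) / det(I−A) ≈
  [   1.3172     0.9272     0.5633]
  [   0.3813     1.7158     0.2946]
  [   0.0693     0.3120     1.8718]
x = (I − A)⁻¹ d = adj(I−A)·d / det(I−A), with det(I−A) = 0.2885:
  x_1 = (0.3800·70 + 0.2675·230 + 0.1625·170) / 0.2885 = 115.75 / 0.2885 ≈ 401.2
  x_2 = (0.1100·70 + 0.4950·230 + 0.0850·170) / 0.2885 = 136.00 / 0.2885 ≈ 471.4
  x_3 = (0.0200·70 + 0.0900·230 + 0.5400·170) / 0.2885 = 113.90 / 0.2885 ≈ 394.8

x_1 = 401.2, x_2 = 471.4, x_3 = 394.8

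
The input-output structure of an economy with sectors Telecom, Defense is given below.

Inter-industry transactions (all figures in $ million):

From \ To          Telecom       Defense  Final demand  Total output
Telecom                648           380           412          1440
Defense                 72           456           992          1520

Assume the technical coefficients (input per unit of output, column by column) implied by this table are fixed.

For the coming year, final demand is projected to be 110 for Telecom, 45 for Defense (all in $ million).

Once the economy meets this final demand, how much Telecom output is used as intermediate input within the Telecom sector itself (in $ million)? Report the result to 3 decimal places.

Technical coefficients a_ij = z_ij / X_j:
  a_11 = 648/1440 = 0.45, a_21 = 72/1440 = 0.05
  a_12 = 380/1520 = 0.25, a_22 = 456/1520 = 0.30
I − A =
  [   0.55    -0.25]
  [  -0.05     0.70]
det(I−A) = (0.55)(0.70) − (-0.25)(-0.05) = 0.3725
adj(I−A) = [[0.70, 0.25], [0.05, 0.55]]
(I − A)⁻¹ = adj(I−A) / det(I−A) ≈
  [   1.8792     0.6711]
  [   0.1342     1.4765]
First solve x = (I − A)⁻¹ d = adj(I−A)·d / det(I−A); in particular x_1 = (0.70·110 + 0.25·45) / 0.3725 = 88.25 / 0.3725 ≈ 236.91275.
Intermediate flow from 1 to 1: z_11 = a_11 · x_1 = 0.45 × 88.25 / 0.3725 = 39.7125 / 0.3725 ≈ 106.611.

z_11 = 106.611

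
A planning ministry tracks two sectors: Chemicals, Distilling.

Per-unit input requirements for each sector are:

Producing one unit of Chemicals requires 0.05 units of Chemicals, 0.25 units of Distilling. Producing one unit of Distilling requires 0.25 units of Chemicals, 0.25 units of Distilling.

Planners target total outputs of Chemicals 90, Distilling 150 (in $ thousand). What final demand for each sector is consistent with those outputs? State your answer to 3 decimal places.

I − A =
  [   0.95    -0.25]
  [  -0.25     0.75]
d = (I − A) x:
  d_1 = (+0.95)·90 + (-0.25)·150 = 48.000
  d_2 = (-0.25)·90 + (+0.75)·150 = 90.000

d_1 = 48.000, d_2 = 90.000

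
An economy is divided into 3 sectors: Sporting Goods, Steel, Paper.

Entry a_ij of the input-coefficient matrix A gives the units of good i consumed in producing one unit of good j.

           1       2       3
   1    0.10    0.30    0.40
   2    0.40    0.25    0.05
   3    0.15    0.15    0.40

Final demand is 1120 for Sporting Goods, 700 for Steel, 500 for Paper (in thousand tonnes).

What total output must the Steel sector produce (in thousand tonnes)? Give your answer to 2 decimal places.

I − A =
  [   0.90    -0.30    -0.40]
  [  -0.40     0.75    -0.05]
  [  -0.15    -0.15     0.60]
Cofactors of I−A, C_ij = (−1)^(i+j)·(minor ij) (rows/columns in the sector order above):
  C_11 = (0.75)(0.60) − (-0.05)(-0.15) = 0.4425
  C_12 = −[(-0.40)(0.60) − (-0.05)(-0.15)] = 0.2475
  C_13 = (-0.40)(-0.15) − (0.75)(-0.15) = 0.1725
  C_21 = −[(-0.30)(0.60) − (-0.40)(-0.15)] = 0.2400
  C_22 = (0.90)(0.60) − (-0.40)(-0.15) = 0.4800
  C_23 = −[(0.90)(-0.15) − (-0.30)(-0.15)] = 0.1800
  C_31 = (-0.30)(-0.05) − (-0.40)(0.75) = 0.3150
  C_32 = −[(0.90)(-0.05) − (-0.40)(-0.40)] = 0.2050
  C_33 = (0.90)(0.75) − (-0.30)(-0.40) = 0.5550
det(I−A) = Σ_j (I−A)_1j·C_1j = (0.90)(0.4425) + (-0.30)(0.2475) + (-0.40)(0.1725) = 0.2550
adj(I−A) = Cᵀ =
  [ 0.4425   0.2400   0.3150]
  [ 0.2475   0.4800   0.2050]
  [ 0.1725   0.1800   0.5550]
(I − A)⁻¹ = adj(I−A) / det(I−A) ≈
  [   1.7353     0.9412     1.2353]
  [   0.9706     1.8824     0.8039]
  [   0.6765     0.7059     2.1765]
x = (I − A)⁻¹ d = adj(I−A)·d / det(I−A), with det(I−A) = 0.2550:
  x_1 = (0.4425·1120 + 0.2400·700 + 0.3150·500) / 0.2550 = 821.10 / 0.2550 = 3220.00
  x_2 = (0.2475·1120 + 0.4800·700 + 0.2050·500) / 0.2550 = 715.70 / 0.2550 ≈ 2806.67
  x_3 = (0.1725·1120 + 0.1800·700 + 0.5550·500) / 0.2550 = 596.70 / 0.2550 = 2340.00

x_2 = 2806.67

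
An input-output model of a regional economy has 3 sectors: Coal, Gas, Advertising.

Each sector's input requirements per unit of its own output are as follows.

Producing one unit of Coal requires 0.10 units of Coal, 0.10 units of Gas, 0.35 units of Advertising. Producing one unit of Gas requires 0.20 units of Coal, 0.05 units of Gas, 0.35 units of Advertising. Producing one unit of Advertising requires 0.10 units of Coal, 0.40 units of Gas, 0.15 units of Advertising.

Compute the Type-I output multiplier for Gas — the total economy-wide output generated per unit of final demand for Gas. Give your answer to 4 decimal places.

m_G = 2.5434

I − A =
  [   0.90    -0.20    -0.10]
  [  -0.10     0.95    -0.40]
  [  -0.35    -0.35     0.85]
Cofactors of I−A, C_ij = (−1)^(i+j)·(minor ij) (rows/columns in the sector order above):
  C_11 = (0.95)(0.85) − (-0.40)(-0.35) = 0.6675
  C_12 = −[(-0.10)(0.85) − (-0.40)(-0.35)] = 0.2250
  C_13 = (-0.10)(-0.35) − (0.95)(-0.35) = 0.3675
  C_21 = −[(-0.20)(0.85) − (-0.10)(-0.35)] = 0.2050
  C_22 = (0.90)(0.85) − (-0.10)(-0.35) = 0.7300
  C_23 = −[(0.90)(-0.35) − (-0.20)(-0.35)] = 0.3850
  C_31 = (-0.20)(-0.40) − (-0.10)(0.95) = 0.1750
  C_32 = −[(0.90)(-0.40) − (-0.10)(-0.10)] = 0.3700
  C_33 = (0.90)(0.95) − (-0.20)(-0.10) = 0.8350
det(I−A) = Σ_j (I−A)_1j·C_1j = (0.90)(0.6675) + (-0.20)(0.2250) + (-0.10)(0.3675) = 0.5190
adj(I−A) = Cᵀ =
  [ 0.6675   0.2050   0.1750]
  [ 0.2250   0.7300   0.3700]
  [ 0.3675   0.3850   0.8350]
(I − A)⁻¹ = adj(I−A) / det(I−A) ≈
  [   1.28613     0.39499     0.33719]
  [   0.43353     1.40655     0.71291]
  [   0.70809     0.74181     1.60886]
The output multiplier for sector j is the column-j sum of the Leontief inverse (I − A)⁻¹ = adj(I−A) / det(I−A).
Column G of adj(I−A): (0.2050, 0.7300, 0.3850); det(I−A) = 0.5190.
m_G = (0.2050 + 0.7300 + 0.3850) / 0.5190 = 1.32 / 0.5190 ≈ 2.5434.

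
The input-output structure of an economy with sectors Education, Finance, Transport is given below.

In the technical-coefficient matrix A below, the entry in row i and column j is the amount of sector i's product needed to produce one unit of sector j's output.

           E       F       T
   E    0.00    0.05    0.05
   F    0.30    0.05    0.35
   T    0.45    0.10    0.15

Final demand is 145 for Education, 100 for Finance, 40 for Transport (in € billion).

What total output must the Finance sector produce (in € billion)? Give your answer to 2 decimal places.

I − A =
  [   1.00    -0.05    -0.05]
  [  -0.30     0.95    -0.35]
  [  -0.45    -0.10     0.85]
Cofactors of I−A, C_ij = (−1)^(i+j)·(minor ij) (rows/columns in the sector order above):
  C_11 = (0.95)(0.85) − (-0.35)(-0.10) = 0.7725
  C_12 = −[(-0.30)(0.85) − (-0.35)(-0.45)] = 0.4125
  C_13 = (-0.30)(-0.10) − (0.95)(-0.45) = 0.4575
  C_21 = −[(-0.05)(0.85) − (-0.05)(-0.10)] = 0.0475
  C_22 = (1.00)(0.85) − (-0.05)(-0.45) = 0.8275
  C_23 = −[(1.00)(-0.10) − (-0.05)(-0.45)] = 0.1225
  C_31 = (-0.05)(-0.35) − (-0.05)(0.95) = 0.0650
  C_32 = −[(1.00)(-0.35) − (-0.05)(-0.30)] = 0.3650
  C_33 = (1.00)(0.95) − (-0.05)(-0.30) = 0.9350
det(I−A) = Σ_j (I−A)_1j·C_1j = (1.00)(0.7725) + (-0.05)(0.4125) + (-0.05)(0.4575) = 0.7290
adj(I−A) = Cᵀ =
  [ 0.7725   0.0475   0.0650]
  [ 0.4125   0.8275   0.3650]
  [ 0.4575   0.1225   0.9350]
(I − A)⁻¹ = adj(I−A) / det(I−A) ≈
  [   1.0597     0.0652     0.0892]
  [   0.5658     1.1351     0.5007]
  [   0.6276     0.1680     1.2826]
x = (I − A)⁻¹ d = adj(I−A)·d / det(I−A), with det(I−A) = 0.7290:
  x_E = (0.7725·145 + 0.0475·100 + 0.0650·40) / 0.7290 = 119.3625 / 0.7290 ≈ 163.73
  x_F = (0.4125·145 + 0.8275·100 + 0.3650·40) / 0.7290 = 157.1625 / 0.7290 ≈ 215.59
  x_T = (0.4575·145 + 0.1225·100 + 0.9350·40) / 0.7290 = 115.9875 / 0.7290 ≈ 159.10

x_F = 215.59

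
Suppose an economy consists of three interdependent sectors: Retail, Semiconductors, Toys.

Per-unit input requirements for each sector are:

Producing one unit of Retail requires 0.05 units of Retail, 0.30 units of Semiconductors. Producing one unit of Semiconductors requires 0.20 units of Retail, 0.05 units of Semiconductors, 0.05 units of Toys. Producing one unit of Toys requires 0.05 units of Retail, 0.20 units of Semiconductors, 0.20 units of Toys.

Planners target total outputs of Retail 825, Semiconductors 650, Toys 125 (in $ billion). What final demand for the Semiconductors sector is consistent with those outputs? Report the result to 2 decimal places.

I − A =
  [   0.95    -0.20    -0.05]
  [  -0.30     0.95    -0.20]
  [   0.00    -0.05     0.80]
d = (I − A) x:
  d_R = (+0.95)·825 + (-0.20)·650 + (-0.05)·125 = 647.50
  d_S = (-0.30)·825 + (+0.95)·650 + (-0.20)·125 = 345.00
  d_T = (+0.00)·825 + (-0.05)·650 + (+0.80)·125 = 67.50

d_S = 345.00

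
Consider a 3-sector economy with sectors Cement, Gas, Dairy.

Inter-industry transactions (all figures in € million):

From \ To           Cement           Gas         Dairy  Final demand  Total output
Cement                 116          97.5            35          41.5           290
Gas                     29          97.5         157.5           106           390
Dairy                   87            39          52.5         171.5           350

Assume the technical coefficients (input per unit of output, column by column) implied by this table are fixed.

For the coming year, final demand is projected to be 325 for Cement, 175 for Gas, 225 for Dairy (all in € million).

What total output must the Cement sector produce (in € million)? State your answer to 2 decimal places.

Technical coefficients a_ij = z_ij / X_j:
  a_CC = 116/290 = 0.40, a_GC = 29/290 = 0.10, a_DC = 87/290 = 0.30
  a_CG = 97.5/390 = 0.25, a_GG = 97.5/390 = 0.25, a_DG = 39/390 = 0.10
  a_CD = 35/350 = 0.10, a_GD = 157.5/350 = 0.45, a_DD = 52.5/350 = 0.15
I − A =
  [   0.60    -0.25    -0.10]
  [  -0.10     0.75    -0.45]
  [  -0.30    -0.10     0.85]
Cofactors of I−A, C_ij = (−1)^(i+j)·(minor ij) (rows/columns in the sector order above):
  C_11 = (0.75)(0.85) − (-0.45)(-0.10) = 0.5925
  C_12 = −[(-0.10)(0.85) − (-0.45)(-0.30)] = 0.2200
  C_13 = (-0.10)(-0.10) − (0.75)(-0.30) = 0.2350
  C_21 = −[(-0.25)(0.85) − (-0.10)(-0.10)] = 0.2225
  C_22 = (0.60)(0.85) − (-0.10)(-0.30) = 0.4800
  C_23 = −[(0.60)(-0.10) − (-0.25)(-0.30)] = 0.1350
  C_31 = (-0.25)(-0.45) − (-0.10)(0.75) = 0.1875
  C_32 = −[(0.60)(-0.45) − (-0.10)(-0.10)] = 0.2800
  C_33 = (0.60)(0.75) − (-0.25)(-0.10) = 0.4250
det(I−A) = Σ_j (I−A)_1j·C_1j = (0.60)(0.5925) + (-0.25)(0.2200) + (-0.10)(0.2350) = 0.2770
adj(I−A) = Cᵀ =
  [ 0.5925   0.2225   0.1875]
  [ 0.2200   0.4800   0.2800]
  [ 0.2350   0.1350   0.4250]
(I − A)⁻¹ = adj(I−A) / det(I−A) ≈
  [   2.1390     0.8032     0.6769]
  [   0.7942     1.7329     1.0108]
  [   0.8484     0.4874     1.5343]
x = (I − A)⁻¹ d = adj(I−A)·d / det(I−A), with det(I−A) = 0.2770:
  x_C = (0.5925·325 + 0.2225·175 + 0.1875·225) / 0.2770 = 273.6875 / 0.2770 ≈ 988.04
  x_G = (0.2200·325 + 0.4800·175 + 0.2800·225) / 0.2770 = 218.50 / 0.2770 ≈ 788.81
  x_D = (0.2350·325 + 0.1350·175 + 0.4250·225) / 0.2770 = 195.625 / 0.2770 ≈ 706.23

x_C = 988.04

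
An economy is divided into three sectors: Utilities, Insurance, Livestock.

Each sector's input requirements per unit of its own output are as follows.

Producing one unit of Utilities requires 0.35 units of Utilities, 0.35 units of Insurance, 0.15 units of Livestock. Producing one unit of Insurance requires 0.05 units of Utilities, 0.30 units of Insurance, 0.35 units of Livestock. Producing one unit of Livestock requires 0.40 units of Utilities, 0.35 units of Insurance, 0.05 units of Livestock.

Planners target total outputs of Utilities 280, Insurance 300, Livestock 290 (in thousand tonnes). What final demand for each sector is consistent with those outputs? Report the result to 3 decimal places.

d_U = 51.000, d_I = 10.500, d_L = 128.500

I − A =
  [   0.65    -0.05    -0.40]
  [  -0.35     0.70    -0.35]
  [  -0.15    -0.35     0.95]
d = (I − A) x:
  d_U = (+0.65)·280 + (-0.05)·300 + (-0.40)·290 = 51.000
  d_I = (-0.35)·280 + (+0.70)·300 + (-0.35)·290 = 10.500
  d_L = (-0.15)·280 + (-0.35)·300 + (+0.95)·290 = 128.500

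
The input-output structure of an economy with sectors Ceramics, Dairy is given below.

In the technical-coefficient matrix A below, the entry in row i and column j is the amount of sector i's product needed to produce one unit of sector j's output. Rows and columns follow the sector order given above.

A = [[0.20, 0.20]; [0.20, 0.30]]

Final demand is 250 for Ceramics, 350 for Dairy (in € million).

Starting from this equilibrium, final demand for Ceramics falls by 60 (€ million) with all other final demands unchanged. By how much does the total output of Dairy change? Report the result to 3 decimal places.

Δx_2 = -23.077

I − A =
  [   0.80    -0.20]
  [  -0.20     0.70]
det(I−A) = (0.80)(0.70) − (-0.20)(-0.20) = 0.5200
adj(I−A) = [[0.70, 0.20], [0.20, 0.80]]
(I − A)⁻¹ = adj(I−A) / det(I−A) ≈
  [   1.3462     0.3846]
  [   0.3846     1.5385]
Δx = (I − A)⁻¹ Δd with Δd having -60 in the Ceramics component and 0 elsewhere.
So Δx_2 = L_21 · (-60), where L_21 = adj(I−A)_21 / det(I−A) = 0.20 / 0.5200.
Δx_2 = 0.20 × (-60) / 0.5200 = -12.00 / 0.5200 ≈ -23.077.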